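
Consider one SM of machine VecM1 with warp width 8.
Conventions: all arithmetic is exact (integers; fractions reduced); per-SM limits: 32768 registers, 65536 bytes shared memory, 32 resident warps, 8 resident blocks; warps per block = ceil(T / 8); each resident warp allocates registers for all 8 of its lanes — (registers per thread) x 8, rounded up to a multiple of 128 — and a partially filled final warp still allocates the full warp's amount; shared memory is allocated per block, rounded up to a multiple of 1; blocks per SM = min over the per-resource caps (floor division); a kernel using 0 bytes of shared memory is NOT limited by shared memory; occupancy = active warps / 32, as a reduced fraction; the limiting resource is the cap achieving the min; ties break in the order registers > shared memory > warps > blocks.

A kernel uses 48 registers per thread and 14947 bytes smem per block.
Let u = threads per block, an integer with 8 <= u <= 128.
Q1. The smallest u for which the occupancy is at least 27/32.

Answer: u = 49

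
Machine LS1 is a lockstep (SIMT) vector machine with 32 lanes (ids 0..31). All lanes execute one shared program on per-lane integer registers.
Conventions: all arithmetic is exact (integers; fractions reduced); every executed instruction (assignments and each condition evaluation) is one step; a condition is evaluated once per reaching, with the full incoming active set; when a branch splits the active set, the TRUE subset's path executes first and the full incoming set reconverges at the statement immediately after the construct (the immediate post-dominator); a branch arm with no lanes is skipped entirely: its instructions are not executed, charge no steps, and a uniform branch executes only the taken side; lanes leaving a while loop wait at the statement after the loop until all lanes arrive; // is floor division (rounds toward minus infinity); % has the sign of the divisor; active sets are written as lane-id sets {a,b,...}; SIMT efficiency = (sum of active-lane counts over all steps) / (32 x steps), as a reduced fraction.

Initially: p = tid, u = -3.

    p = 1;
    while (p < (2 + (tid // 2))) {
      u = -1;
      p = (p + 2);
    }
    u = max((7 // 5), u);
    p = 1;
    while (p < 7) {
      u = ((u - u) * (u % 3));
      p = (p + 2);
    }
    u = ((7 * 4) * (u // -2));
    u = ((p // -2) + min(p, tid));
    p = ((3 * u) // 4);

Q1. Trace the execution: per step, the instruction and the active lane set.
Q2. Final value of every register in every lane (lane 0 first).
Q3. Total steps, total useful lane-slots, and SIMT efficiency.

step 0: p <- 1                       {0,1,2,3,4,5,6,7,8,9,10,11,12,13,14,15,16,17,18,19,20,21,22,23,24,25,26,27,28,29,30,31}
step 1: eval (p < (2 + (tid // 2)))  {0,1,2,3,4,5,6,7,8,9,10,11,12,13,14,15,16,17,18,19,20,21,22,23,24,25,26,27,28,29,30,31}
step 2: u <- -1                      {0,1,2,3,4,5,6,7,8,9,10,11,12,13,14,15,16,17,18,19,20,21,22,23,24,25,26,27,28,29,30,31}
step 3: p <- (p + 2)                 {0,1,2,3,4,5,6,7,8,9,10,11,12,13,14,15,16,17,18,19,20,21,22,23,24,25,26,27,28,29,30,31}
step 4: eval (p < (2 + (tid // 2)))  {0,1,2,3,4,5,6,7,8,9,10,11,12,13,14,15,16,17,18,19,20,21,22,23,24,25,26,27,28,29,30,31}
step 5: u <- -1                      {4,5,6,7,8,9,10,11,12,13,14,15,16,17,18,19,20,21,22,23,24,25,26,27,28,29,30,31}
step 6: p <- (p + 2)                 {4,5,6,7,8,9,10,11,12,13,14,15,16,17,18,19,20,21,22,23,24,25,26,27,28,29,30,31}
step 7: eval (p < (2 + (tid // 2)))  {4,5,6,7,8,9,10,11,12,13,14,15,16,17,18,19,20,21,22,23,24,25,26,27,28,29,30,31}
step 8: u <- -1                      {8,9,10,11,12,13,14,15,16,17,18,19,20,21,22,23,24,25,26,27,28,29,30,31}
step 9: p <- (p + 2)                 {8,9,10,11,12,13,14,15,16,17,18,19,20,21,22,23,24,25,26,27,28,29,30,31}
step 10: eval (p < (2 + (tid // 2)))  {8,9,10,11,12,13,14,15,16,17,18,19,20,21,22,23,24,25,26,27,28,29,30,31}
step 11: u <- -1                      {12,13,14,15,16,17,18,19,20,21,22,23,24,25,26,27,28,29,30,31}
step 12: p <- (p + 2)                 {12,13,14,15,16,17,18,19,20,21,22,23,24,25,26,27,28,29,30,31}
step 13: eval (p < (2 + (tid // 2)))  {12,13,14,15,16,17,18,19,20,21,22,23,24,25,26,27,28,29,30,31}
step 14: u <- -1                      {16,17,18,19,20,21,22,23,24,25,26,27,28,29,30,31}
step 15: p <- (p + 2)                 {16,17,18,19,20,21,22,23,24,25,26,27,28,29,30,31}
step 16: eval (p < (2 + (tid // 2)))  {16,17,18,19,20,21,22,23,24,25,26,27,28,29,30,31}
step 17: u <- -1                      {20,21,22,23,24,25,26,27,28,29,30,31}
step 18: p <- (p + 2)                 {20,21,22,23,24,25,26,27,28,29,30,31}
step 19: eval (p < (2 + (tid // 2)))  {20,21,22,23,24,25,26,27,28,29,30,31}
step 20: u <- -1                      {24,25,26,27,28,29,30,31}
step 21: p <- (p + 2)                 {24,25,26,27,28,29,30,31}
step 22: eval (p < (2 + (tid // 2)))  {24,25,26,27,28,29,30,31}
step 23: u <- -1                      {28,29,30,31}
step 24: p <- (p + 2)                 {28,29,30,31}
step 25: eval (p < (2 + (tid // 2)))  {28,29,30,31}
step 26: u <- max((7 // 5), u)        {0,1,2,3,4,5,6,7,8,9,10,11,12,13,14,15,16,17,18,19,20,21,22,23,24,25,26,27,28,29,30,31}
step 27: p <- 1                       {0,1,2,3,4,5,6,7,8,9,10,11,12,13,14,15,16,17,18,19,20,21,22,23,24,25,26,27,28,29,30,31}
step 28: eval (p < 7)                 {0,1,2,3,4,5,6,7,8,9,10,11,12,13,14,15,16,17,18,19,20,21,22,23,24,25,26,27,28,29,30,31}
step 29: u <- ((u - u) * (u % 3))     {0,1,2,3,4,5,6,7,8,9,10,11,12,13,14,15,16,17,18,19,20,21,22,23,24,25,26,27,28,29,30,31}
step 30: p <- (p + 2)                 {0,1,2,3,4,5,6,7,8,9,10,11,12,13,14,15,16,17,18,19,20,21,22,23,24,25,26,27,28,29,30,31}
step 31: eval (p < 7)                 {0,1,2,3,4,5,6,7,8,9,10,11,12,13,14,15,16,17,18,19,20,21,22,23,24,25,26,27,28,29,30,31}
step 32: u <- ((u - u) * (u % 3))     {0,1,2,3,4,5,6,7,8,9,10,11,12,13,14,15,16,17,18,19,20,21,22,23,24,25,26,27,28,29,30,31}
step 33: p <- (p + 2)                 {0,1,2,3,4,5,6,7,8,9,10,11,12,13,14,15,16,17,18,19,20,21,22,23,24,25,26,27,28,29,30,31}
step 34: eval (p < 7)                 {0,1,2,3,4,5,6,7,8,9,10,11,12,13,14,15,16,17,18,19,20,21,22,23,24,25,26,27,28,29,30,31}
step 35: u <- ((u - u) * (u % 3))     {0,1,2,3,4,5,6,7,8,9,10,11,12,13,14,15,16,17,18,19,20,21,22,23,24,25,26,27,28,29,30,31}
step 36: p <- (p + 2)                 {0,1,2,3,4,5,6,7,8,9,10,11,12,13,14,15,16,17,18,19,20,21,22,23,24,25,26,27,28,29,30,31}
step 37: eval (p < 7)                 {0,1,2,3,4,5,6,7,8,9,10,11,12,13,14,15,16,17,18,19,20,21,22,23,24,25,26,27,28,29,30,31}
step 38: u <- ((7 * 4) * (u // -2))   {0,1,2,3,4,5,6,7,8,9,10,11,12,13,14,15,16,17,18,19,20,21,22,23,24,25,26,27,28,29,30,31}
step 39: u <- ((p // -2) + min(p, tid)) {0,1,2,3,4,5,6,7,8,9,10,11,12,13,14,15,16,17,18,19,20,21,22,23,24,25,26,27,28,29,30,31}
step 40: p <- ((3 * u) // 4)          {0,1,2,3,4,5,6,7,8,9,10,11,12,13,14,15,16,17,18,19,20,21,22,23,24,25,26,27,28,29,30,31}

Answer: 41 steps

p: -3,-3,-2,-1,0,0,1,2,2,2,2,2,2,2,2,2,2,2,2,2,2,2,2,2,2,2,2,2,2,2,2,2
u: -4,-3,-2,-1,0,1,2,3,3,3,3,3,3,3,3,3,3,3,3,3,3,3,3,3,3,3,3,3,3,3,3,3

steps = 41; useful = 976; efficiency = 976/1312 = 61/82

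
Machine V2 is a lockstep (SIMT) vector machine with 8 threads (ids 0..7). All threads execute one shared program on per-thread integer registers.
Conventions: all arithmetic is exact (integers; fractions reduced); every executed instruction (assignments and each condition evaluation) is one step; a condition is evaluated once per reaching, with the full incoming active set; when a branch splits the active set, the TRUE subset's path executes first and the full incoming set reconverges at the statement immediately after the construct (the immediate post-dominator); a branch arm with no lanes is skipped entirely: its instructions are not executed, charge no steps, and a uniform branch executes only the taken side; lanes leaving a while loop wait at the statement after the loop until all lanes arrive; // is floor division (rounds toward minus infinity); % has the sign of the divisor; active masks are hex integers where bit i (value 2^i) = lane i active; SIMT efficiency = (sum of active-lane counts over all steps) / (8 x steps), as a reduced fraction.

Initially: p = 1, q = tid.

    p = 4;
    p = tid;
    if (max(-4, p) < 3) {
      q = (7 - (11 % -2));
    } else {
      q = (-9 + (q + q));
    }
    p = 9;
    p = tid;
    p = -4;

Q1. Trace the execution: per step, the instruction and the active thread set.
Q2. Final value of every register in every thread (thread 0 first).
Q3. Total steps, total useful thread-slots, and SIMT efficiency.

step 0: p <- 4                       0xff
step 1: p <- tid                     0xff
step 2: eval (max(-4, p) < 3)        0xff
step 3: q <- (7 - (11 % -2))         0x07
step 4: q <- (-9 + (q + q))          0xf8
step 5: p <- 9                       0xff
step 6: p <- tid                     0xff
step 7: p <- -4                      0xff

Answer: 8 steps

p: -4,-4,-4,-4,-4,-4,-4,-4
q: 8,8,8,-3,-1,1,3,5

steps = 8; useful = 56; efficiency = 56/64 = 7/8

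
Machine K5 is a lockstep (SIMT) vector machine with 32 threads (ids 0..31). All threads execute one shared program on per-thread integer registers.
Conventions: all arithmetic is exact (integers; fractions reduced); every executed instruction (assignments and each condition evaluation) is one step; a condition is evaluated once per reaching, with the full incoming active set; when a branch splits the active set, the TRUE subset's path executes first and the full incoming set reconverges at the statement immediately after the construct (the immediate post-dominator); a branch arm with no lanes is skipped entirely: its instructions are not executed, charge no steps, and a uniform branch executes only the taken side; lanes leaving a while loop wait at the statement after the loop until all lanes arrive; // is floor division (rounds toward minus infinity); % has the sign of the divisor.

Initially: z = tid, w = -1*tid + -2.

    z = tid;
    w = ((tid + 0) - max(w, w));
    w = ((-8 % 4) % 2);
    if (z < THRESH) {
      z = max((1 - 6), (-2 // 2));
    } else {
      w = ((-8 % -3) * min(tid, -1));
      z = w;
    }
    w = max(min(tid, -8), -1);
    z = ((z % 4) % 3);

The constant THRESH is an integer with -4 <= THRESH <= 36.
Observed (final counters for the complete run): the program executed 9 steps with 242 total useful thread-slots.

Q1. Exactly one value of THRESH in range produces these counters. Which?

Answer: THRESH = 14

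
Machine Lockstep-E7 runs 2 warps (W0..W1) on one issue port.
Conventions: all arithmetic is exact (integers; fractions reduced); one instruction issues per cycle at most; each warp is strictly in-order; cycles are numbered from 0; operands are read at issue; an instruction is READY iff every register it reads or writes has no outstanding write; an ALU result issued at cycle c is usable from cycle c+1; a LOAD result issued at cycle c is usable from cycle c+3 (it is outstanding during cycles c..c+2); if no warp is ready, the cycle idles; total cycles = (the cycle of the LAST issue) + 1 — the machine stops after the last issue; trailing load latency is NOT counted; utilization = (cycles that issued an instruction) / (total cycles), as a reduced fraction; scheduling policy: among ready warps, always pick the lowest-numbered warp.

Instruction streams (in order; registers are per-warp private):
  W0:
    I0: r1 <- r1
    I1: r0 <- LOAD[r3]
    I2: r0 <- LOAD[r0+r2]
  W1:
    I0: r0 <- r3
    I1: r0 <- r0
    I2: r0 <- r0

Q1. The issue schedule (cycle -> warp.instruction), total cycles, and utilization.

cycle 0: W0.I0
cycle 1: W0.I1
cycle 2: W1.I0
cycle 3: W1.I1
cycle 4: W0.I2
cycle 5: W1.I2

Answer: 6 cycles, utilization 1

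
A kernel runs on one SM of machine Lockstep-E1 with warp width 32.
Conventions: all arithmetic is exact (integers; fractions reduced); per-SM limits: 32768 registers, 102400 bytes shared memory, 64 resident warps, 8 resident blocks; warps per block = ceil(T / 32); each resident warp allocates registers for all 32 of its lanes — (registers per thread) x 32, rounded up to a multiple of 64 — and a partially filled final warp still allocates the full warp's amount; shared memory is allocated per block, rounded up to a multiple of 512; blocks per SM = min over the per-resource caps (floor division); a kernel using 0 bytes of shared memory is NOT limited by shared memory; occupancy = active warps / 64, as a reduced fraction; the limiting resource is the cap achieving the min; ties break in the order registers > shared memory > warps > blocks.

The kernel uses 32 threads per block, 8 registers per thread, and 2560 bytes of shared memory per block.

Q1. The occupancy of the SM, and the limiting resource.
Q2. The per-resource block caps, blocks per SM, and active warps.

Answer: occupancy 1/8, limited by blocks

registers: 128 blocks
shared memory: 40 blocks
warps: 64 blocks
blocks: 8 blocks

Answer: 8 blocks, 8 active warps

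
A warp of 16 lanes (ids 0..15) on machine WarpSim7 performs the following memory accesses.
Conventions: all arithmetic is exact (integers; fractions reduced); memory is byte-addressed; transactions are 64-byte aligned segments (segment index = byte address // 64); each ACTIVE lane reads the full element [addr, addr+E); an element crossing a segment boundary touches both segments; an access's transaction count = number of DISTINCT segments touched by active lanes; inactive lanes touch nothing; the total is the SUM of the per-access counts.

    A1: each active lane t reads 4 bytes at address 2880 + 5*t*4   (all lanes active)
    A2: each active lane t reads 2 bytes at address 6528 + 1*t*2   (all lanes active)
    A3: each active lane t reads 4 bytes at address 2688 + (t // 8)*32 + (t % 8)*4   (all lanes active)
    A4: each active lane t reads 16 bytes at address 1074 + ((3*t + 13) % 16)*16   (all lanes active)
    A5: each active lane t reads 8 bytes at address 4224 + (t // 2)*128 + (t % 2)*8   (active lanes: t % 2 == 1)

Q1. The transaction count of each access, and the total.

A1: 5 transactions
A2: 1 transaction
A3: 1 transaction
A4: 5 transactions
A5: 8 transactions

Answer: 5,1,1,5,8; total 20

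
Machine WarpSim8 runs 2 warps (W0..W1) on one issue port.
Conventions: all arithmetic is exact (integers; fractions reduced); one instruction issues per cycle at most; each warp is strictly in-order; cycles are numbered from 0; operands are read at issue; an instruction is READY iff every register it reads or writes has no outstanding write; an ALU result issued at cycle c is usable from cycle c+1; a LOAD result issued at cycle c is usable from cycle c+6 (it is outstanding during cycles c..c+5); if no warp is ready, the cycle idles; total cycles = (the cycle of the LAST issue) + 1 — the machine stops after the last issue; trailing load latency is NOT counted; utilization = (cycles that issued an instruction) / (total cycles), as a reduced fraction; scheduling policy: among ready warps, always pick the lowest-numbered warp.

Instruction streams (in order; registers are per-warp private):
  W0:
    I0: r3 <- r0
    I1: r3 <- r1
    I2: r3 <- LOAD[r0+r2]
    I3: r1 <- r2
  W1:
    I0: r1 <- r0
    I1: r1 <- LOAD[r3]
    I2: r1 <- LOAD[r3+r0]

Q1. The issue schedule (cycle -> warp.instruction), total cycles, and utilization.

cycle 0: W0.I0
cycle 1: W0.I1
cycle 2: W0.I2
cycle 3: W0.I3
cycle 4: W1.I0
cycle 5: W1.I1
cycle 6: idle
cycle 7: idle
cycle 8: idle
cycle 9: idle
cycle 10: idle
cycle 11: W1.I2

Answer: 12 cycles, utilization 7/12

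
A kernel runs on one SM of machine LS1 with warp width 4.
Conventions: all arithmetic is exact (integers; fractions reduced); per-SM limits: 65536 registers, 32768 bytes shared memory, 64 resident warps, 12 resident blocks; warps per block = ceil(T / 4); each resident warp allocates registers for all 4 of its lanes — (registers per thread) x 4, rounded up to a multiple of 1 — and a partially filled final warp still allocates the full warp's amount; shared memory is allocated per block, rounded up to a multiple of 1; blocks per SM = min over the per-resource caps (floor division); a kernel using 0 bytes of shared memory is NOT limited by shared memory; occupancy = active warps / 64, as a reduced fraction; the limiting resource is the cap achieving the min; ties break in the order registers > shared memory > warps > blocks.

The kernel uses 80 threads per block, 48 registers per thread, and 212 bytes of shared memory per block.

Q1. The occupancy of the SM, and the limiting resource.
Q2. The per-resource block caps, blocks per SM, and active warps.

Answer: occupancy 15/16, limited by warps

registers: 17 blocks
shared memory: 154 blocks
warps: 3 blocks
blocks: 12 blocks

Answer: 3 blocks, 60 active warps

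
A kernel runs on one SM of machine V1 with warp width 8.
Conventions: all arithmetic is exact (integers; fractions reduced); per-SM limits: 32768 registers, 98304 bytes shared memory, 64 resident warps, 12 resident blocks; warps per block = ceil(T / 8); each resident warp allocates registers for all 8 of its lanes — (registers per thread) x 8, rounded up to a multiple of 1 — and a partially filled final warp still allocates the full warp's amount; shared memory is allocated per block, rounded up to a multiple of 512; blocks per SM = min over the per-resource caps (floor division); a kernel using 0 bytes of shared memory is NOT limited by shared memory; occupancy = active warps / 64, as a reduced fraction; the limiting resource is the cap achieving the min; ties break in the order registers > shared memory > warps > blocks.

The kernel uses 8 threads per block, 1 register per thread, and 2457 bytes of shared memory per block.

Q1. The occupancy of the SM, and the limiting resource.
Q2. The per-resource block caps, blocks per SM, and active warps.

Answer: occupancy 3/16, limited by blocks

registers: 4096 blocks
shared memory: 38 blocks
warps: 64 blocks
blocks: 12 blocks

Answer: 12 blocks, 12 active warps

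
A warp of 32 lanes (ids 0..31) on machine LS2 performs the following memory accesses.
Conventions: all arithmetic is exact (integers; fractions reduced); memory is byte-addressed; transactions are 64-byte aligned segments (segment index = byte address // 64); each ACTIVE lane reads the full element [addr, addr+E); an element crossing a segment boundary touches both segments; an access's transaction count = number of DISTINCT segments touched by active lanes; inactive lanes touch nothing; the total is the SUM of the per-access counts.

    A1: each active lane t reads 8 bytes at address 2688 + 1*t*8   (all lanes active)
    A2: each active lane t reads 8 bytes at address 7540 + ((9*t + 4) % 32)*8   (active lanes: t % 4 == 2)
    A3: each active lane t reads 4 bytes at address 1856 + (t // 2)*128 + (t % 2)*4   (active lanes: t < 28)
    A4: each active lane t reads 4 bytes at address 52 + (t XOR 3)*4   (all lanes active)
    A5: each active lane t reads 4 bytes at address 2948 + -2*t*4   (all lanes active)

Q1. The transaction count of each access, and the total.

A1: 4 transactions
A2: 4 transactions
A3: 14 transactions
A4: 3 transactions
A5: 5 transactions

Answer: 4,4,14,3,5; total 30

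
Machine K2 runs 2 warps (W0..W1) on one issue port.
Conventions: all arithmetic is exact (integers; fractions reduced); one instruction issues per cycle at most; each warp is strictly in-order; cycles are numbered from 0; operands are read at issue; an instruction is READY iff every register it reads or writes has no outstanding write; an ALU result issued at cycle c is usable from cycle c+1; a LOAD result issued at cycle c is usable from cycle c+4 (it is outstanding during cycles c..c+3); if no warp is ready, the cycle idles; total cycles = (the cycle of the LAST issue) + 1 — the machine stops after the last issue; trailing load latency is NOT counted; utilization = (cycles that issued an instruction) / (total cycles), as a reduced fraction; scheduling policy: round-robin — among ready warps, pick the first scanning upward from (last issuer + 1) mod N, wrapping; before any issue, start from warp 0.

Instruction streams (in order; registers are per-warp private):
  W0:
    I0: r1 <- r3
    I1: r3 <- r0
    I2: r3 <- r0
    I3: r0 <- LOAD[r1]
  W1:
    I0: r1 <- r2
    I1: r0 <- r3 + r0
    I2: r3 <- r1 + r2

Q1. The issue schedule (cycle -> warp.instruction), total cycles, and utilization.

cycle 0: W0.I0
cycle 1: W1.I0
cycle 2: W0.I1
cycle 3: W1.I1
cycle 4: W0.I2
cycle 5: W1.I2
cycle 6: W0.I3

Answer: 7 cycles, utilization 1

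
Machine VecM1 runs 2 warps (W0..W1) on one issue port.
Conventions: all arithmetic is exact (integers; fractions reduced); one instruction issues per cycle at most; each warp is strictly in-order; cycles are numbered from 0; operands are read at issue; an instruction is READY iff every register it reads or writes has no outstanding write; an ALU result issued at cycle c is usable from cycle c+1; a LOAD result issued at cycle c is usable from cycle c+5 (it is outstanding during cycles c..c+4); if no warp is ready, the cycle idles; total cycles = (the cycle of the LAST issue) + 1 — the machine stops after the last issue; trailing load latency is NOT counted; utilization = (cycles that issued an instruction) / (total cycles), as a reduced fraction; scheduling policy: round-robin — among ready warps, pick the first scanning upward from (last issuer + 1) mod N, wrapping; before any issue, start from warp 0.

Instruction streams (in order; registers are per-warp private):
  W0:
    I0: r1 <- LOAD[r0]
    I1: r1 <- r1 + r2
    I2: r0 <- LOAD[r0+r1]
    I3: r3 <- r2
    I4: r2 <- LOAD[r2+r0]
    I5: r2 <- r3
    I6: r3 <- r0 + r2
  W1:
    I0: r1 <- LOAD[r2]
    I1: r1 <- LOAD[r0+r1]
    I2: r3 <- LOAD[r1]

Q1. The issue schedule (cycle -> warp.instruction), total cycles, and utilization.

cycle 0: W0.I0
cycle 1: W1.I0
cycle 2: idle
cycle 3: idle
cycle 4: idle
cycle 5: W0.I1
cycle 6: W1.I1
cycle 7: W0.I2
cycle 8: W0.I3
cycle 9: idle
cycle 10: idle
cycle 11: W1.I2
cycle 12: W0.I4
cycle 13: idle
cycle 14: idle
cycle 15: idle
cycle 16: idle
cycle 17: W0.I5
cycle 18: W0.I6

Answer: 19 cycles, utilization 10/19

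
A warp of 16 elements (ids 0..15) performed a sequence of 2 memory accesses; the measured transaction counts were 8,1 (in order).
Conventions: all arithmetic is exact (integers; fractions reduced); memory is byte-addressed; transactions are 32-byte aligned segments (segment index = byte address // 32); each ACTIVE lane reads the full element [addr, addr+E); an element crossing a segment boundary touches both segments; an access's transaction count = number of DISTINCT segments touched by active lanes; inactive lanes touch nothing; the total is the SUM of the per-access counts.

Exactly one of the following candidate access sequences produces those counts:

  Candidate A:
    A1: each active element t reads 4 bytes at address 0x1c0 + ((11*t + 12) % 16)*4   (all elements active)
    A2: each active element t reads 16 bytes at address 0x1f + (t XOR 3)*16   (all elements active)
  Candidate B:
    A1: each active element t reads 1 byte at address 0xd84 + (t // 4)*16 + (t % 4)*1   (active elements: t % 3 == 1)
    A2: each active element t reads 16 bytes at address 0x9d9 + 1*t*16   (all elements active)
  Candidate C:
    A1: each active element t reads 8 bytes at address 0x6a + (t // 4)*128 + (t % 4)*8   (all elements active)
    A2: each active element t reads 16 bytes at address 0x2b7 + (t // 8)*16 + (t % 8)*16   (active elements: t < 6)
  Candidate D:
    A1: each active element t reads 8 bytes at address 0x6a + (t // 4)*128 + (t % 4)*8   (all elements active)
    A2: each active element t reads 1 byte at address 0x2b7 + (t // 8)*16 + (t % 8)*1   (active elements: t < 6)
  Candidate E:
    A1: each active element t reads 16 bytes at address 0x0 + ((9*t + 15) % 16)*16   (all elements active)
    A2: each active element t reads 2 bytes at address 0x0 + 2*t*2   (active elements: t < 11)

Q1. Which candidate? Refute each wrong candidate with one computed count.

A: A1 gives 2 transactions, not 8
B: A1 gives 2 transactions, not 8
C: A2 gives 4 transactions, not 1
E: A2 gives 2 transactions, not 1
D: all counts match (8,1)

Answer: D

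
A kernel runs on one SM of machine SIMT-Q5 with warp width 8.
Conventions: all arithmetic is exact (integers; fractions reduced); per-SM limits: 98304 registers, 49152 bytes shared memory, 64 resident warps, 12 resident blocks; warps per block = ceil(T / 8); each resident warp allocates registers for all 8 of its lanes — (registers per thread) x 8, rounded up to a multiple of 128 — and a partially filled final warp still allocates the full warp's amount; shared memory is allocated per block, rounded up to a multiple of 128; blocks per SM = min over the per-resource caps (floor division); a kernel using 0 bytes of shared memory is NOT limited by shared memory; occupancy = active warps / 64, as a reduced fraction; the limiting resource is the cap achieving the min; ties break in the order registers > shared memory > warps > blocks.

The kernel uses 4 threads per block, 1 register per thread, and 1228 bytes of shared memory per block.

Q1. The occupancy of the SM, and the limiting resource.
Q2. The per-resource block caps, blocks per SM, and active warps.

Answer: occupancy 3/16, limited by blocks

registers: 768 blocks
shared memory: 38 blocks
warps: 64 blocks
blocks: 12 blocks

Answer: 12 blocks, 12 active warps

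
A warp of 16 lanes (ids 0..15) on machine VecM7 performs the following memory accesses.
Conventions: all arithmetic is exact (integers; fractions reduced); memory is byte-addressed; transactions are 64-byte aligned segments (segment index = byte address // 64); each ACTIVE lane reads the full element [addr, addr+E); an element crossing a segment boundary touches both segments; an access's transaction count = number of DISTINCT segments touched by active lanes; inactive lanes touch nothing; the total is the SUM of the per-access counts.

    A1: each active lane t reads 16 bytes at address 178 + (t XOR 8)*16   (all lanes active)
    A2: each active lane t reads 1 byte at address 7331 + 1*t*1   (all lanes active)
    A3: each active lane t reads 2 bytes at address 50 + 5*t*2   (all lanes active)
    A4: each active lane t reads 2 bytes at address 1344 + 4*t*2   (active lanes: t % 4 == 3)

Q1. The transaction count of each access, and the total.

A1: 5 transactions
A2: 1 transaction
A3: 4 transactions
A4: 2 transactions

Answer: 5,1,4,2; total 12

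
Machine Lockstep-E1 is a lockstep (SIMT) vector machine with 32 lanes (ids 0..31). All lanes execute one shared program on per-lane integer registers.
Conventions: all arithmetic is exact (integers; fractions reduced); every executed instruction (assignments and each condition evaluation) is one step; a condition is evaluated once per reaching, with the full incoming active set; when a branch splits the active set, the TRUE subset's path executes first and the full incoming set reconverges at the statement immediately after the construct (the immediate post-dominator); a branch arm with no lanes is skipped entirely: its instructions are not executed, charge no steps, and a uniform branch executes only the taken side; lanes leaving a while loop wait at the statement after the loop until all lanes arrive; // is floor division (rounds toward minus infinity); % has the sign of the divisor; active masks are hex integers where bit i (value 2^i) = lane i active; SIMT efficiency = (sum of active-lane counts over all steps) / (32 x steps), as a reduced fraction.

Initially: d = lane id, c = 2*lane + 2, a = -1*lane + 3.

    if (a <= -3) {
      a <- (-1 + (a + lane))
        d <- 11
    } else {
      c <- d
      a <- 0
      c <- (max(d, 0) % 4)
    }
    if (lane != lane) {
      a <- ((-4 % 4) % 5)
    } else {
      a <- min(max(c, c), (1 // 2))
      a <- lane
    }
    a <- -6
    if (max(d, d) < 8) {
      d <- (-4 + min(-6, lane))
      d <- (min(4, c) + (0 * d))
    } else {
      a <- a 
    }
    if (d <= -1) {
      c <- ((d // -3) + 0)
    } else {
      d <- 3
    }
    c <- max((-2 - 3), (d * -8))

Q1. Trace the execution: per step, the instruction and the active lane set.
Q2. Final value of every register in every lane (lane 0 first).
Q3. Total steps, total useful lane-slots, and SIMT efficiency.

step 0: eval (a <= -3)               0xffffffff
step 1: a <- (-1 + (a + lane))       0xffffffc0
step 2: d <- 11                      0xffffffc0
step 3: c <- d                       0x0000003f
step 4: a <- 0                       0x0000003f
step 5: c <- (max(d, 0) % 4)         0x0000003f
step 6: eval (lane != lane)          0xffffffff
step 7: a <- min(max(c, c), (1 // 2)) 0xffffffff
step 8: a <- lane                    0xffffffff
step 9: a <- -6                      0xffffffff
step 10: eval (max(d, d) < 8)         0xffffffff
step 11: d <- (-4 + min(-6, lane))    0x0000003f
step 12: d <- (min(4, c) + (0 * d))   0x0000003f
step 13: a <- a                       0xffffffc0
step 14: eval (d <= -1)               0xffffffff
step 15: d <- 3                       0xffffffff
step 16: c <- max((-2 - 3), (d * -8)) 0xffffffff

Answer: 17 steps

d: 3,3,3,3,3,3,3,3,3,3,3,3,3,3,3,3,3,3,3,3,3,3,3,3,3,3,3,3,3,3,3,3
c: -5,-5,-5,-5,-5,-5,-5,-5,-5,-5,-5,-5,-5,-5,-5,-5,-5,-5,-5,-5,-5,-5,-5,-5,-5,-5,-5,-5,-5,-5,-5,-5
a: -6,-6,-6,-6,-6,-6,-6,-6,-6,-6,-6,-6,-6,-6,-6,-6,-6,-6,-6,-6,-6,-6,-6,-6,-6,-6,-6,-6,-6,-6,-6,-6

steps = 17; useful = 396; efficiency = 396/544 = 99/136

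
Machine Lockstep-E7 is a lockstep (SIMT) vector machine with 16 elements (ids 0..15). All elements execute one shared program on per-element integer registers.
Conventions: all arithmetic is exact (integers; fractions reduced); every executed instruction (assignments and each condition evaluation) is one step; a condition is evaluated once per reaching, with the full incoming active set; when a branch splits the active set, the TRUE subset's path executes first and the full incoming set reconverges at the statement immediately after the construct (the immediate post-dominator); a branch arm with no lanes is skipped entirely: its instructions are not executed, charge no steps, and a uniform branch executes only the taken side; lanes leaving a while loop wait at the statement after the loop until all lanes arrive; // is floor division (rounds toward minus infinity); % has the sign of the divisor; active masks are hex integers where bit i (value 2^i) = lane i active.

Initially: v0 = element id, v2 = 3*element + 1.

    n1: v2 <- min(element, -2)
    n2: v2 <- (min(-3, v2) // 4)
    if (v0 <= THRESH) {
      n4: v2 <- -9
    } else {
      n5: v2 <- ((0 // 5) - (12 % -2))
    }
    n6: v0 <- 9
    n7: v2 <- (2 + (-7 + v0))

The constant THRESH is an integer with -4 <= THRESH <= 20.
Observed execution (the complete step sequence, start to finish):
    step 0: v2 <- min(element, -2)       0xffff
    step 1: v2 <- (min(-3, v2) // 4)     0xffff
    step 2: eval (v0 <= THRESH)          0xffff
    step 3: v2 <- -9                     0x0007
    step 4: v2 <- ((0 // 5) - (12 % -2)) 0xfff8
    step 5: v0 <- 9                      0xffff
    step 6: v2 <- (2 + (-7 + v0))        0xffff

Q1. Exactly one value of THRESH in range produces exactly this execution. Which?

Answer: THRESH = 2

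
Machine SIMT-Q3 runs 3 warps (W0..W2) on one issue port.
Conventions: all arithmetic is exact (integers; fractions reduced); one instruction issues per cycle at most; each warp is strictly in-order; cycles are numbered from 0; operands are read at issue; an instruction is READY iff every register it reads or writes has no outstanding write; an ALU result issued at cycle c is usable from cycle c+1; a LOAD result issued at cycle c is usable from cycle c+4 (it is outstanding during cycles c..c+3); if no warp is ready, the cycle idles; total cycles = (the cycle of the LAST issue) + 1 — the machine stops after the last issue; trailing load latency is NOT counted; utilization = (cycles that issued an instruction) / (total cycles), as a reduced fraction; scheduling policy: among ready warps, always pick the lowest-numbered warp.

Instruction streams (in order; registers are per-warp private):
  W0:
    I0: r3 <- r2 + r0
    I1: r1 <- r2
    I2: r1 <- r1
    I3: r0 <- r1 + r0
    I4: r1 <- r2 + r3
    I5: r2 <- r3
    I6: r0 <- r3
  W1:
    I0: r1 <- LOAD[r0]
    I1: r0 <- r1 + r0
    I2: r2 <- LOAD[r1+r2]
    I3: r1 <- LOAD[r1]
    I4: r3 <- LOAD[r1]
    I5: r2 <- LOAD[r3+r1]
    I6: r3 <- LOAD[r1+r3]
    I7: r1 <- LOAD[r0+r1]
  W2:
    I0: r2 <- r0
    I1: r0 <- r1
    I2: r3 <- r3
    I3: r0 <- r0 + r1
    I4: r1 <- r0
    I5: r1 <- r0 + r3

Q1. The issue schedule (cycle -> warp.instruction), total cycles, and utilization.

cycle 0: W0.I0
cycle 1: W0.I1
cycle 2: W0.I2
cycle 3: W0.I3
cycle 4: W0.I4
cycle 5: W0.I5
cycle 6: W0.I6
cycle 7: W1.I0
cycle 8: W2.I0
cycle 9: W2.I1
cycle 10: W2.I2
cycle 11: W1.I1
cycle 12: W1.I2
cycle 13: W1.I3
cycle 14: W2.I3
cycle 15: W2.I4
cycle 16: W2.I5
cycle 17: W1.I4
cycle 18: idle
cycle 19: idle
cycle 20: idle
cycle 21: W1.I5
cycle 22: W1.I6
cycle 23: W1.I7

Answer: 24 cycles, utilization 7/8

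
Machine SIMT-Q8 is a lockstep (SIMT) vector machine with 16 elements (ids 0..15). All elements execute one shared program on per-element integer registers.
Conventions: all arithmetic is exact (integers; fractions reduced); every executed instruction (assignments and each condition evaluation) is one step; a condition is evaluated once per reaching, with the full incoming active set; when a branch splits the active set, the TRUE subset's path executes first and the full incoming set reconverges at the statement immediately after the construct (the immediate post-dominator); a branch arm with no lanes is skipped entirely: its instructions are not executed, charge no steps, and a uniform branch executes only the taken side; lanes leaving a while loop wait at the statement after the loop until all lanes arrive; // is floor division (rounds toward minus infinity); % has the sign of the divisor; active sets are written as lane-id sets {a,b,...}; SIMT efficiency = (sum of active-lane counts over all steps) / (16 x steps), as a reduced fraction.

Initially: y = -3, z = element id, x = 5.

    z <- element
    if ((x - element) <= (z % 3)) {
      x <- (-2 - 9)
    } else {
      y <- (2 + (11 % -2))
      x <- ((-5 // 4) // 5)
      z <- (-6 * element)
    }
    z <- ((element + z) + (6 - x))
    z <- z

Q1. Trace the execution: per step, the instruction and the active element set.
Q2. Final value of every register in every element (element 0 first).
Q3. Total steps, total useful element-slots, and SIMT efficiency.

step 0: z <- element                 {0,1,2,3,4,5,6,7,8,9,10,11,12,13,14,15}
step 1: eval ((x - element) <= (z % 3)) {0,1,2,3,4,5,6,7,8,9,10,11,12,13,14,15}
step 2: x <- (-2 - 9)                {4,5,6,7,8,9,10,11,12,13,14,15}
step 3: y <- (2 + (11 % -2))         {0,1,2,3}
step 4: x <- ((-5 // 4) // 5)        {0,1,2,3}
step 5: z <- (-6 * element)          {0,1,2,3}
step 6: z <- ((element + z) + (6 - x)) {0,1,2,3,4,5,6,7,8,9,10,11,12,13,14,15}
step 7: z <- z                       {0,1,2,3,4,5,6,7,8,9,10,11,12,13,14,15}

Answer: 8 steps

y: 1,1,1,1,-3,-3,-3,-3,-3,-3,-3,-3,-3,-3,-3,-3
z: 7,2,-3,-8,25,27,29,31,33,35,37,39,41,43,45,47
x: -1,-1,-1,-1,-11,-11,-11,-11,-11,-11,-11,-11,-11,-11,-11,-11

steps = 8; useful = 88; efficiency = 88/128 = 11/16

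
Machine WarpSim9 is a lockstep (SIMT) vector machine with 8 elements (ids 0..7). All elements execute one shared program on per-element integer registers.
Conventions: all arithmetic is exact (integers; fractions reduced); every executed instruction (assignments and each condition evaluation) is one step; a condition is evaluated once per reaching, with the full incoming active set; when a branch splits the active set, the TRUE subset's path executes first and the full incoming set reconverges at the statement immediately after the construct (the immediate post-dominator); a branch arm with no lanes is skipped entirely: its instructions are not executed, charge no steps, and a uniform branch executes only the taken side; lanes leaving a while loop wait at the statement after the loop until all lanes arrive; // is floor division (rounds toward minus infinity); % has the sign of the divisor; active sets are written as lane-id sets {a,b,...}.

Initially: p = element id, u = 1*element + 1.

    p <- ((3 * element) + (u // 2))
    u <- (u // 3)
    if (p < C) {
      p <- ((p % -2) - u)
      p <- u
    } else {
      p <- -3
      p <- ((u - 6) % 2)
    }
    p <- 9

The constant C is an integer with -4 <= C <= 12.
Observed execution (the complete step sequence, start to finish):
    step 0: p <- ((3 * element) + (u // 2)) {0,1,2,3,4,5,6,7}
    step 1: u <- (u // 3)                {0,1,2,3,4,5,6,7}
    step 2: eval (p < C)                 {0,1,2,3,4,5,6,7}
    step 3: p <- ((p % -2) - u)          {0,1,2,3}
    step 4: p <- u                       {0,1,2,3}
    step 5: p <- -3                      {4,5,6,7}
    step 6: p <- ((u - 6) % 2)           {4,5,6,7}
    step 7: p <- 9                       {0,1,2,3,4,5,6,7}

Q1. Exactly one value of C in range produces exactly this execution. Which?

Answer: C = 12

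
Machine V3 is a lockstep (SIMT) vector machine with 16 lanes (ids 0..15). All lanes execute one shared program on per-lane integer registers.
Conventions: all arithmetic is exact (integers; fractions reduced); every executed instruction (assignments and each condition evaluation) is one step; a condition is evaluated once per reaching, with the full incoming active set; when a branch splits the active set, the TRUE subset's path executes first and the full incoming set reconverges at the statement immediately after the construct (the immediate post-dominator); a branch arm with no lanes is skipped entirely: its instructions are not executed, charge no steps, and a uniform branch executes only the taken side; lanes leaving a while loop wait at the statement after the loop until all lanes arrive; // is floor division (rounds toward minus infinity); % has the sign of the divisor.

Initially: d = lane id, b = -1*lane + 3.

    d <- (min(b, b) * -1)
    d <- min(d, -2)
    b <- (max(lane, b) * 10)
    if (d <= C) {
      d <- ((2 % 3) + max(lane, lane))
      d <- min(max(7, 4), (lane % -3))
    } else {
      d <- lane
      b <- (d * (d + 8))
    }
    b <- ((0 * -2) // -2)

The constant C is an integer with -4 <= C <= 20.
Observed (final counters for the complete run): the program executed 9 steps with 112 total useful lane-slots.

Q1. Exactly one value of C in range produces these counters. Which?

Answer: C = -3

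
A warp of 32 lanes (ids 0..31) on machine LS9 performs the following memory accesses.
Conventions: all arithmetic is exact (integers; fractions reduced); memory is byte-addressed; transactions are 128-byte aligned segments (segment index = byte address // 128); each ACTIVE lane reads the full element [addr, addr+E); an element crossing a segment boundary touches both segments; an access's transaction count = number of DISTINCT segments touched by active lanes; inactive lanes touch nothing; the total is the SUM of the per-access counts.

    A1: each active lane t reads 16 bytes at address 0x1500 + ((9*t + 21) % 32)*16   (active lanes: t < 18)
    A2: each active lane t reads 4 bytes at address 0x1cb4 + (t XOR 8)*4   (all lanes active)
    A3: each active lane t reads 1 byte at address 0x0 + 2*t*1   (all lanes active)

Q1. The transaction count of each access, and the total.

A1: 4 transactions
A2: 2 transactions
A3: 1 transaction

Answer: 4,2,1; total 7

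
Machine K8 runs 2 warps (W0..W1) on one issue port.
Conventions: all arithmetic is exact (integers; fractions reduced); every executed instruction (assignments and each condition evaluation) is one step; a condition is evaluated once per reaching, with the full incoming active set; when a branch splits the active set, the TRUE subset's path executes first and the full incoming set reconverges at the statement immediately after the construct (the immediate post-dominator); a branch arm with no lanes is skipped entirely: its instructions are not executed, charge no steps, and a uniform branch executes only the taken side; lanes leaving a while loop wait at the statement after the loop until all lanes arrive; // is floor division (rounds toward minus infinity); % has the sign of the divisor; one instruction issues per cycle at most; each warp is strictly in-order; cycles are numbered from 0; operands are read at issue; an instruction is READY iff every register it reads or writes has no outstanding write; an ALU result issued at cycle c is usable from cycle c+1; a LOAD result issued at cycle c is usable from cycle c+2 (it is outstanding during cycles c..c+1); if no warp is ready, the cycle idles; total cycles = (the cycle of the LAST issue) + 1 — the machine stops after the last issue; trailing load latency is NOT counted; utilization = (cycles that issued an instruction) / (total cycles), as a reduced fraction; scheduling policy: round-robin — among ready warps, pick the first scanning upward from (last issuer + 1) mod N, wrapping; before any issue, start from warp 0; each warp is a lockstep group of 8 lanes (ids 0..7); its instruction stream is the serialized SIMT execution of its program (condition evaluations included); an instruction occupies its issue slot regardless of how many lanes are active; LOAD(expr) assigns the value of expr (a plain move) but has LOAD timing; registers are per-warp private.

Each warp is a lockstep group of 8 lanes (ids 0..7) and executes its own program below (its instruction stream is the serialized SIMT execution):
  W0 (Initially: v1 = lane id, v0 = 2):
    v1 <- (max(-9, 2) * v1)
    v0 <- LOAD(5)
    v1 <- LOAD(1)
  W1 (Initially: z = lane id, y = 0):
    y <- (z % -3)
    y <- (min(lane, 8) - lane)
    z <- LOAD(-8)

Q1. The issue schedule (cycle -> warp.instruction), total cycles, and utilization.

cycle 0: W0.I0
cycle 1: W1.I0
cycle 2: W0.I1
cycle 3: W1.I1
cycle 4: W0.I2
cycle 5: W1.I2

Answer: 6 cycles, utilization 1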